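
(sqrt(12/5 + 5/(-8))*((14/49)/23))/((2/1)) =sqrt(710)/3220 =0.01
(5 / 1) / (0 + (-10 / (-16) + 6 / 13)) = 520 / 113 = 4.60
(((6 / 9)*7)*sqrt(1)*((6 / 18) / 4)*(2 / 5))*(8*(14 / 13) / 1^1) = 784 / 585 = 1.34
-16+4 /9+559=4891 /9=543.44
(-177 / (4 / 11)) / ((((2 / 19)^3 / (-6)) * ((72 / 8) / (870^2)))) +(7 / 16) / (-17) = 57278670144293 / 272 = 210583346118.72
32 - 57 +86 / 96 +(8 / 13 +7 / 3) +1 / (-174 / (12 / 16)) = -382907 / 18096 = -21.16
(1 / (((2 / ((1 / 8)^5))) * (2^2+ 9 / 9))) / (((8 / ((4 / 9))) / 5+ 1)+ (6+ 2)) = 1 / 4128768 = 0.00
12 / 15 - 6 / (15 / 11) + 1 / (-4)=-77 / 20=-3.85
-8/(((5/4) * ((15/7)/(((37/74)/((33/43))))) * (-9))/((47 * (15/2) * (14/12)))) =396116/4455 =88.91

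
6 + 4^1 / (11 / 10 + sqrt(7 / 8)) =1282 / 67 - 200* sqrt(14) / 67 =7.97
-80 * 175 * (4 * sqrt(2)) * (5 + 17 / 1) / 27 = -1232000 * sqrt(2) / 27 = -64530.04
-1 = -1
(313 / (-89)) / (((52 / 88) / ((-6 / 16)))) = 10329 / 4628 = 2.23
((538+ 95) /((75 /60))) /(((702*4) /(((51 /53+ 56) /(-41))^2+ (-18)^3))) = -5808656044637 /5524656930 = -1051.41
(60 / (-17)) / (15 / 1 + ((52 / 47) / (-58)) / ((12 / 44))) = -245340 / 1037833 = -0.24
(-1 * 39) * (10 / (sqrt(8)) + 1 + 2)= -195 * sqrt(2) / 2- 117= -254.89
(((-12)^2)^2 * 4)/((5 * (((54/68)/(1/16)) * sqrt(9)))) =2176/5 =435.20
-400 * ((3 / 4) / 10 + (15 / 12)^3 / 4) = -225.31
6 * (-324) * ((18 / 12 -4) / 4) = 1215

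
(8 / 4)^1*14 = 28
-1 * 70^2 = -4900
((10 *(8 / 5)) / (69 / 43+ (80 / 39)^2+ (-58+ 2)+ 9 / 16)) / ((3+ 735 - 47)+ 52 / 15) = -251147520 / 540955612109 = -0.00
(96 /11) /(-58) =-0.15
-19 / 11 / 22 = -19 / 242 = -0.08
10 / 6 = 5 / 3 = 1.67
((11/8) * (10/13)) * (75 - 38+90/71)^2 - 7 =31090767/20164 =1541.89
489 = 489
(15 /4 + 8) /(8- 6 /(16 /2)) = 47 /29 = 1.62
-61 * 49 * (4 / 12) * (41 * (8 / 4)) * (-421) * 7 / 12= 361151903 / 18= 20063994.61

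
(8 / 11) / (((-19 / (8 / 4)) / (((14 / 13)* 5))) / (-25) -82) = -28000 / 3154283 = -0.01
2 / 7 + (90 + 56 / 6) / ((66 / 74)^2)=2862268 / 22869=125.16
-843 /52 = -16.21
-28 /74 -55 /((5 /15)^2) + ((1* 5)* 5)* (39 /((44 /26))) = 65737 /814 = 80.76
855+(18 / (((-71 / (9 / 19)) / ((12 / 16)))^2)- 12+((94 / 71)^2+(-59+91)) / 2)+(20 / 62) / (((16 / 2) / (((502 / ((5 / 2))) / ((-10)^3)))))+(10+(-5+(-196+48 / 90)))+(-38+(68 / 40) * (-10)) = 12997791101759 / 21155186625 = 614.40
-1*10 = -10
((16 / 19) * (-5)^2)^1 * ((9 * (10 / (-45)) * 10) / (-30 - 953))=8000 / 18677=0.43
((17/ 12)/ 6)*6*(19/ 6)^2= 6137/ 432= 14.21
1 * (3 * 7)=21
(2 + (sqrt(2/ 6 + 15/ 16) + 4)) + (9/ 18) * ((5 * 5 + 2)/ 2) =sqrt(183)/ 12 + 51/ 4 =13.88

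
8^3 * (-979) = -501248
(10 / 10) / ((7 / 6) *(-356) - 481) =-3 / 2689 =-0.00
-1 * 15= -15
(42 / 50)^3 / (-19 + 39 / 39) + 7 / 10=10423 / 15625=0.67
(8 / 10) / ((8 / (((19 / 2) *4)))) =19 / 5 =3.80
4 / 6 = 2 / 3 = 0.67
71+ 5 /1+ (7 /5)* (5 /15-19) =748 /15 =49.87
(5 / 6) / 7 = 5 / 42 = 0.12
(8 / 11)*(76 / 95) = 32 / 55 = 0.58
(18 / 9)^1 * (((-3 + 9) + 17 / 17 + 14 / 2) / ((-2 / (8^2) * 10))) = -448 / 5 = -89.60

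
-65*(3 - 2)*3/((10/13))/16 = -507/32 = -15.84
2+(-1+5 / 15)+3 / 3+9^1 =34 / 3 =11.33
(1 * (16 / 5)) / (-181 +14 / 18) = -72 / 4055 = -0.02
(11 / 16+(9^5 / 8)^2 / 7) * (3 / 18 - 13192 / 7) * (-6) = 275961575793805 / 3136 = 87997951464.86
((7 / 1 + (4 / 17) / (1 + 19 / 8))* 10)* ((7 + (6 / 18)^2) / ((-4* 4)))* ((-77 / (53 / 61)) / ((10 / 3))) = 60967060 / 72981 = 835.38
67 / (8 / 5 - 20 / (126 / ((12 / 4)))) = 7035 / 118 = 59.62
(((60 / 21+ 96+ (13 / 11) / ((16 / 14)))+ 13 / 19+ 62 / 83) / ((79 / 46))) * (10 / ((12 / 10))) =56596015475 / 115114692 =491.65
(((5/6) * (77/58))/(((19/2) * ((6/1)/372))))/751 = 11935/1241403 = 0.01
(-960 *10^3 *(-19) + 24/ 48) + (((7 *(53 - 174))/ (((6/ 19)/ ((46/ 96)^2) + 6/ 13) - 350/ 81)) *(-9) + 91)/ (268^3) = 9230592812808349730175/ 506063188588544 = 18240000.50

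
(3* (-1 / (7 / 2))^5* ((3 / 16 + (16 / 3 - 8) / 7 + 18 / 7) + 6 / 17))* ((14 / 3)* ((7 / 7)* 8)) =-499168 / 857157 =-0.58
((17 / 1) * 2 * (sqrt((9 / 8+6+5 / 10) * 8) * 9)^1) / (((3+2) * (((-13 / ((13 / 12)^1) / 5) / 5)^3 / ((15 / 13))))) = -265625 * sqrt(61) / 416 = -4987.01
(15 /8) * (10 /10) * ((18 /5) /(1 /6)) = 81 /2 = 40.50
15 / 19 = 0.79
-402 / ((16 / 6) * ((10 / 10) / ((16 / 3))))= -804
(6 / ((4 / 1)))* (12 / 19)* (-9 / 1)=-162 / 19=-8.53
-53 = -53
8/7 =1.14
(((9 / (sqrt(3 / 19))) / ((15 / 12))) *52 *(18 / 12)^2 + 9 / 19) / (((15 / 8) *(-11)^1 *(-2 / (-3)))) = -5616 *sqrt(57) / 275-36 / 1045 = -154.22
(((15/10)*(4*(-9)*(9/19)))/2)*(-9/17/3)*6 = 4374/323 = 13.54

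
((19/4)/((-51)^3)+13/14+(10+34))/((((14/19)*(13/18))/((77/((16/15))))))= 13414168625/2201024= 6094.51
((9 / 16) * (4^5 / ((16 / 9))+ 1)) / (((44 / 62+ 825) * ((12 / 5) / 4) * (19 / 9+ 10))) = 2414745 / 44641168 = 0.05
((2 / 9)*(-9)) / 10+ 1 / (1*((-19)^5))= -2476104 / 12380495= -0.20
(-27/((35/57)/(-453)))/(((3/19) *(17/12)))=52984692/595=89049.90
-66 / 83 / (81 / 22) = -484 / 2241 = -0.22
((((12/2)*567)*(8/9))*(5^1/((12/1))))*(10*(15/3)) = 63000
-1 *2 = -2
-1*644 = -644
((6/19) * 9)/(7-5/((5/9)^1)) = -27/19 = -1.42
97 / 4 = 24.25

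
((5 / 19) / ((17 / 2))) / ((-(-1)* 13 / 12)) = 0.03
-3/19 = -0.16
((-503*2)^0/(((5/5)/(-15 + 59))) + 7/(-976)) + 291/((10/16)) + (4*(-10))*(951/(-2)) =19529.59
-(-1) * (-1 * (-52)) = 52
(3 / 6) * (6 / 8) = 3 / 8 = 0.38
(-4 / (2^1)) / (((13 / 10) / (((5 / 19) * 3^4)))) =-8100 / 247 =-32.79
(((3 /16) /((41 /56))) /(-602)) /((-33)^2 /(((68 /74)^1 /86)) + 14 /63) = -459 /109964833100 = -0.00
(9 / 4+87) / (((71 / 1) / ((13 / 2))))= 4641 / 568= 8.17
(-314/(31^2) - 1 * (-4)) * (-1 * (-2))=7060/961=7.35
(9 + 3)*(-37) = -444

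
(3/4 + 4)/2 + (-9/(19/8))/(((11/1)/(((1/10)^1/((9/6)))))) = 19663/8360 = 2.35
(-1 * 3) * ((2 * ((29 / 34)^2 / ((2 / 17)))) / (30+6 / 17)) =-841 / 688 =-1.22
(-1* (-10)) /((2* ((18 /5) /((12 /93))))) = 50 /279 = 0.18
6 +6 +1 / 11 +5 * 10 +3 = 716 / 11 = 65.09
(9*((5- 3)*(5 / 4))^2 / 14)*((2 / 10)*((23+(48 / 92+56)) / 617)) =82305 / 794696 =0.10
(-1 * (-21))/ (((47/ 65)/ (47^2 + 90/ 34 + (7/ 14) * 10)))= 51437295/ 799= 64377.09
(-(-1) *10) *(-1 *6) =-60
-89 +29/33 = -2908/33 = -88.12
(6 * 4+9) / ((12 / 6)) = 33 / 2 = 16.50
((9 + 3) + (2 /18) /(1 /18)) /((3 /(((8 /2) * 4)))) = 224 /3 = 74.67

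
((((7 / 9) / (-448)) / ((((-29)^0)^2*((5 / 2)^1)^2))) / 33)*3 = -0.00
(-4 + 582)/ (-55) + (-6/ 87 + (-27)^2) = 1145883/ 1595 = 718.42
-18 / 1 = -18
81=81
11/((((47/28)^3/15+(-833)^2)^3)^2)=14021187714724233377212268544000000/142276547970602665551453659509534638647895484398169554612956570607649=0.00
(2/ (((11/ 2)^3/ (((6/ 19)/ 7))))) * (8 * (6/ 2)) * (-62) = -142848/ 177023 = -0.81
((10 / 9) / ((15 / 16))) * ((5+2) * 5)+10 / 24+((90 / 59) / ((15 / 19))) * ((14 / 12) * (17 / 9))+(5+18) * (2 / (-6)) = 245255 / 6372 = 38.49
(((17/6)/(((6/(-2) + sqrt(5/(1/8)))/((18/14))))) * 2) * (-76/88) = -969 * sqrt(10)/2387 -2907/4774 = -1.89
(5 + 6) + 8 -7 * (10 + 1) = -58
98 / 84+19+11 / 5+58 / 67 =46697 / 2010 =23.23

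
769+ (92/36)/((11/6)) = 25423/33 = 770.39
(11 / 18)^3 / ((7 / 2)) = 0.07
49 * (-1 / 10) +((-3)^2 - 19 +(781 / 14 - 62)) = -739 / 35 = -21.11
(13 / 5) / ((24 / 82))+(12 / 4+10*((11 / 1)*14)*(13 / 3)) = 401113 / 60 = 6685.22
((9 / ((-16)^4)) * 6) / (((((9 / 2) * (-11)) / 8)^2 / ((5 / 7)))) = 5 / 325248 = 0.00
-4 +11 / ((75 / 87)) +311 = 7994 / 25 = 319.76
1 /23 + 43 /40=1029 /920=1.12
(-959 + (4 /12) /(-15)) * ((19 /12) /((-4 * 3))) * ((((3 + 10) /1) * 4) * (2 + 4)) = 5329766 /135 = 39479.75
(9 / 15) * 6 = 18 / 5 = 3.60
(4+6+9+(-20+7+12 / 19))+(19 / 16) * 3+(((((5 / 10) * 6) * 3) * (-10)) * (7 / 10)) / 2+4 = -5261 / 304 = -17.31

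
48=48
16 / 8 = 2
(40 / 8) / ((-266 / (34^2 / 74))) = -1445 / 4921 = -0.29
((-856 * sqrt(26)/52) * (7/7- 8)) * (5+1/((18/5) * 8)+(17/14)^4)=133344149 * sqrt(26)/160524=4235.66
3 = 3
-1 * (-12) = 12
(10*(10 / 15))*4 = 80 / 3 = 26.67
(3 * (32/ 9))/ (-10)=-16/ 15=-1.07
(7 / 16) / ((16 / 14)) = 49 / 128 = 0.38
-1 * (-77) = 77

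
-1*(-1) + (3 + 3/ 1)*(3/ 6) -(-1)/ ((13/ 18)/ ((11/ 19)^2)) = 20950/ 4693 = 4.46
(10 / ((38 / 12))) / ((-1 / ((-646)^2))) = -1317840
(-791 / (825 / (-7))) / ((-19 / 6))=-11074 / 5225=-2.12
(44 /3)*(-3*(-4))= 176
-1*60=-60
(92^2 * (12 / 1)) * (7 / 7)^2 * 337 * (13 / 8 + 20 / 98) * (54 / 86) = 82828488168 / 2107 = 39311100.22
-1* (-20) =20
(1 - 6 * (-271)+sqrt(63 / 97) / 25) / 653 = 3 * sqrt(679) / 1583525+1627 / 653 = 2.49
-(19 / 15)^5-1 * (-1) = -1716724 / 759375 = -2.26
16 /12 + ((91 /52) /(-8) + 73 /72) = 613 /288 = 2.13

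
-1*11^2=-121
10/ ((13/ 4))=40/ 13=3.08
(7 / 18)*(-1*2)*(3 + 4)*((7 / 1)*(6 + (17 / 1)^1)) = -7889 / 9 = -876.56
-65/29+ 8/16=-101/58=-1.74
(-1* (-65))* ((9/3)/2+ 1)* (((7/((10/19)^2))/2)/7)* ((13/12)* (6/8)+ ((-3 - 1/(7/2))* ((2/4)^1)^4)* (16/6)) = 417677/5376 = 77.69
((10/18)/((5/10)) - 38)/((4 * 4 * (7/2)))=-83/126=-0.66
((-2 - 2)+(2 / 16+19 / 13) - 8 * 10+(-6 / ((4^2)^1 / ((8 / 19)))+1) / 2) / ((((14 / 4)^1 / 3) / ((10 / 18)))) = -810085 / 20748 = -39.04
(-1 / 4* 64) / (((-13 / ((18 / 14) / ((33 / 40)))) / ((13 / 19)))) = 1920 / 1463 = 1.31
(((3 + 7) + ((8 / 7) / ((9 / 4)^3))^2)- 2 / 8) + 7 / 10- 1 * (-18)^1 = 14822349401 / 520812180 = 28.46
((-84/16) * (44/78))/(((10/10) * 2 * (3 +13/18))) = -693/1742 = -0.40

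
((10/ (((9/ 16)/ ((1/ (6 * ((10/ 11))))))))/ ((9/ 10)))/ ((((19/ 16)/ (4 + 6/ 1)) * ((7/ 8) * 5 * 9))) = 225280/ 290871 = 0.77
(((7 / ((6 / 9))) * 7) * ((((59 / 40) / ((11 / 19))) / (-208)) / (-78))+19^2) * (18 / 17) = 382.25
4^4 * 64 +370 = 16754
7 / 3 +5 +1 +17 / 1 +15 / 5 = 85 / 3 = 28.33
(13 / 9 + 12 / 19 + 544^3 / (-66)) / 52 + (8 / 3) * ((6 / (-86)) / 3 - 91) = -198312973525 / 4205916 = -47150.96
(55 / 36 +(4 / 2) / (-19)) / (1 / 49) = 47677 / 684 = 69.70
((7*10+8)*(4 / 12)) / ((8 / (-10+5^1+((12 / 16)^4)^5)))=-71422927608227 / 4398046511104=-16.24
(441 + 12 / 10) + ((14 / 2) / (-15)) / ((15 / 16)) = 99383 / 225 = 441.70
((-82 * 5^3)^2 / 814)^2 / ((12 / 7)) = 4829181396484375 / 496947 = 9717699063.45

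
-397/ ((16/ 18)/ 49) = -175077/ 8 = -21884.62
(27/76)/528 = 9/13376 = 0.00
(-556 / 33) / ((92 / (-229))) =31831 / 759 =41.94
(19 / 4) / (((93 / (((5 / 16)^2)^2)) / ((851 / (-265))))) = -2021125 / 1292107776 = -0.00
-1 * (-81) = 81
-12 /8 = -3 /2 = -1.50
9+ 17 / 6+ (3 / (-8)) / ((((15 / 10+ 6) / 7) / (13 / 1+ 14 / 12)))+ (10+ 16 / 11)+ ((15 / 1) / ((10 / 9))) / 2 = 2207 / 88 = 25.08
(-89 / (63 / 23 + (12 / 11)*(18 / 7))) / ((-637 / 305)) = 6867685 / 893529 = 7.69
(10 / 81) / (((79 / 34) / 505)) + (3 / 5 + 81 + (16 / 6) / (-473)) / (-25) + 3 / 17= 152723057093 / 6431794875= 23.75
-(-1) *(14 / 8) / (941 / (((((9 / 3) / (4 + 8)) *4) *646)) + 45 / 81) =20349 / 23398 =0.87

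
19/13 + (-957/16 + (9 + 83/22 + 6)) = -39.58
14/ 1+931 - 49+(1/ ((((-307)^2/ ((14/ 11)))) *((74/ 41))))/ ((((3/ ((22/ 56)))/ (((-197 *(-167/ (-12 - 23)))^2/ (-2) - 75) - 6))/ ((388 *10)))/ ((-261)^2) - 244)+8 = 20174646199786286575556072729/ 22317086504945359816636163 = 904.00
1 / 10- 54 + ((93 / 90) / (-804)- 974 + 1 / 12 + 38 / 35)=-173353471 / 168840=-1026.73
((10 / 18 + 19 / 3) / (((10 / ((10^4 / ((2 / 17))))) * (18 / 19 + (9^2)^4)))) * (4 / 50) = 801040 / 7360989453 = 0.00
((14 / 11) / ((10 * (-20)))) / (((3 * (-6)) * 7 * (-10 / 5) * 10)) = -0.00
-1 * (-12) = 12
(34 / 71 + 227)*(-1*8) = -129208 / 71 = -1819.83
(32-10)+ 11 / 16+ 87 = 109.69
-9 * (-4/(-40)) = -9/10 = -0.90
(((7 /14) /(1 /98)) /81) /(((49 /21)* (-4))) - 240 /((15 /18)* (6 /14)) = -72583 /108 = -672.06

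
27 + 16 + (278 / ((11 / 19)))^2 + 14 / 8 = 111619755 / 484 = 230619.33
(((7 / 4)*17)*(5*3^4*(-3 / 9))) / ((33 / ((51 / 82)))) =-273105 / 3608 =-75.69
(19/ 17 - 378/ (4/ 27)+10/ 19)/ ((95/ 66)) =-54357831/ 30685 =-1771.48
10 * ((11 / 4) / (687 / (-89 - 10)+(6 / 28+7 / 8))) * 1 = -50820 / 10811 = -4.70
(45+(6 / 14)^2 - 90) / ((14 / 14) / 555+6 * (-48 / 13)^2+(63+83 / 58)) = -11946481560 / 38980297573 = -0.31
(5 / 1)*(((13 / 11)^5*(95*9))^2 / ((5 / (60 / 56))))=1511670060058728375 / 363123944414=4162958.91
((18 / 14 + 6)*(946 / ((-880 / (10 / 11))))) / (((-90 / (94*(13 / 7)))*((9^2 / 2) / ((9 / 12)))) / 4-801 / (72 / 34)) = 1339923 / 72491881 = 0.02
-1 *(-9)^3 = 729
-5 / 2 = -2.50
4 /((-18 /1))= -2 /9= -0.22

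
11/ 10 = 1.10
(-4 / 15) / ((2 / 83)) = -166 / 15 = -11.07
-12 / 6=-2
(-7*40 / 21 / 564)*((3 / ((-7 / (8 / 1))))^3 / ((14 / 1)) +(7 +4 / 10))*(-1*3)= 108554 / 338541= 0.32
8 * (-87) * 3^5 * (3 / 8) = -63423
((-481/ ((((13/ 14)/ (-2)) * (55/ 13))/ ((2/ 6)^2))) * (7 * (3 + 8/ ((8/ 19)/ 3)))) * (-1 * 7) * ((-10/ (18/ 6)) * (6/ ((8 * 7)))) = 942760/ 33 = 28568.48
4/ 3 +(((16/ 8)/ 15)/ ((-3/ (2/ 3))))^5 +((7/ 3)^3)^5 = 14836189505683351/ 44840334375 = 330867.06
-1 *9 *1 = -9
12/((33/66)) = 24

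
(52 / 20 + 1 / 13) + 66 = 4464 / 65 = 68.68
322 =322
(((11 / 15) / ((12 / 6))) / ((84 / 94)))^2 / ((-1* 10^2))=-267289 / 158760000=-0.00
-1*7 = -7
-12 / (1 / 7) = -84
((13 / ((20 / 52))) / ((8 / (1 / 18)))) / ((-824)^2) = 169 / 488862720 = 0.00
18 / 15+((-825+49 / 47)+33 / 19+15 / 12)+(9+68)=-13265883 / 17860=-742.77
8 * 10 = 80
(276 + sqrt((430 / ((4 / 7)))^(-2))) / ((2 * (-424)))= -207691 / 638120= -0.33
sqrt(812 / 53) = 2 * sqrt(10759) / 53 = 3.91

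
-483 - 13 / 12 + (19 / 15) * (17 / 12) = -482.29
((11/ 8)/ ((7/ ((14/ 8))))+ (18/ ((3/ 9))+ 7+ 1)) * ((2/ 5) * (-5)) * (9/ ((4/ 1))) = -17955/ 64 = -280.55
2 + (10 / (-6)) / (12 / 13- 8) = 617 / 276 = 2.24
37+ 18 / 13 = 499 / 13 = 38.38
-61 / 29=-2.10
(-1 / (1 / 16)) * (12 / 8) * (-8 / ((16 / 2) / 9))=216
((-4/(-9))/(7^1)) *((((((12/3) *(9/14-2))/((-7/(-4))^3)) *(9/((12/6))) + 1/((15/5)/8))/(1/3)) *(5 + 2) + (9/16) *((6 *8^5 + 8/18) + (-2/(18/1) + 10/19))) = 11527557749/1642284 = 7019.22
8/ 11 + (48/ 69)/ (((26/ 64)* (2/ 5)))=16472/ 3289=5.01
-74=-74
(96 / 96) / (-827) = -1 / 827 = -0.00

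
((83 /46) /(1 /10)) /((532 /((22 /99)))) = 415 /55062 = 0.01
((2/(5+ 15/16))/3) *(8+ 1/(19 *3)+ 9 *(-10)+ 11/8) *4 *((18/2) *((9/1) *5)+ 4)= -240537808/16245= -14806.88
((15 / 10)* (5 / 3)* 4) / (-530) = -1 / 53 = -0.02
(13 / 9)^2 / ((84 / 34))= 2873 / 3402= 0.84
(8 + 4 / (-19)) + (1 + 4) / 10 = 315 / 38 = 8.29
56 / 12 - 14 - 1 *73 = -247 / 3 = -82.33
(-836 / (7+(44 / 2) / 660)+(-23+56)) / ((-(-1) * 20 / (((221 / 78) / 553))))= -102663 / 4667320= -0.02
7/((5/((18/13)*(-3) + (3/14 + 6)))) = 75/26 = 2.88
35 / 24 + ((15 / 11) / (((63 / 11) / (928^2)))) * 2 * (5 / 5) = 68894965 / 168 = 410089.08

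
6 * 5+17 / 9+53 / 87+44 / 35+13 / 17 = 34.52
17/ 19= 0.89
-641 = -641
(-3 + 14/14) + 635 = 633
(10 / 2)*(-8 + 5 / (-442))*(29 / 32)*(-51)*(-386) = -297284655 / 416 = -714626.57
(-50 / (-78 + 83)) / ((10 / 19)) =-19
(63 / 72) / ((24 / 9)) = 0.33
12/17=0.71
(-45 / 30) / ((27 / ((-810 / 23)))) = 45 / 23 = 1.96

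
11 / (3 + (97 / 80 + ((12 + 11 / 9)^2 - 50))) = 71280 / 836177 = 0.09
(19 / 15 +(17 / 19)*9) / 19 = 2656 / 5415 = 0.49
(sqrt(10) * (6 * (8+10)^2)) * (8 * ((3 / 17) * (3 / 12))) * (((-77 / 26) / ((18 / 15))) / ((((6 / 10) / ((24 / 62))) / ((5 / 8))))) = -2159.15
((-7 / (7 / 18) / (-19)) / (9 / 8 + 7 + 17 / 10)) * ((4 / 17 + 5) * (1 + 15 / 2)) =10680 / 2489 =4.29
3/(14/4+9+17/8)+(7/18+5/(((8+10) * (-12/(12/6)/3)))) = 71/156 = 0.46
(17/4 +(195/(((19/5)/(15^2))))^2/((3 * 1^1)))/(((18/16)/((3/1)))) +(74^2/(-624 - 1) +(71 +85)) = 80209091708242/676875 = 118499119.79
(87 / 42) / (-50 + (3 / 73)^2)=-154541 / 3730174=-0.04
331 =331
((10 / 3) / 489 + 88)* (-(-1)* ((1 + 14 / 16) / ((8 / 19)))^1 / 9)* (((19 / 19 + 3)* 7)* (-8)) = -9754.09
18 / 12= 3 / 2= 1.50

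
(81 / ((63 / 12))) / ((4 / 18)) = 486 / 7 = 69.43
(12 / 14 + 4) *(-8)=-272 / 7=-38.86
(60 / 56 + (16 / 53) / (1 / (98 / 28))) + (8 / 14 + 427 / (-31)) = -11.07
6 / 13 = 0.46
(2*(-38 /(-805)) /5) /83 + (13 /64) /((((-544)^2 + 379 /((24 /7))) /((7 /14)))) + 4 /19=152077489726343 /721587156379600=0.21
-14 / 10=-7 / 5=-1.40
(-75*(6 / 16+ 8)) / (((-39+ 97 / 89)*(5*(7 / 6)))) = 268335 / 94472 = 2.84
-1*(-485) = 485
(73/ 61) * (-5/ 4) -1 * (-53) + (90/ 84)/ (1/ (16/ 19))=1700691/ 32452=52.41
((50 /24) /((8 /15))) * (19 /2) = 2375 /64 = 37.11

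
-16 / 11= -1.45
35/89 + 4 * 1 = 391/89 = 4.39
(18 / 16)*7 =63 / 8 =7.88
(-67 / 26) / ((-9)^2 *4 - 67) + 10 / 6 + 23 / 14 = 231496 / 70161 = 3.30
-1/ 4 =-0.25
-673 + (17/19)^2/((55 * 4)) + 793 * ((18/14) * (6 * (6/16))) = 450600309/277970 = 1621.04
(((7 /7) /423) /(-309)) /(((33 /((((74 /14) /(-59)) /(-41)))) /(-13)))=481 /73037633823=0.00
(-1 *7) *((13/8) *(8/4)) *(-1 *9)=819/4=204.75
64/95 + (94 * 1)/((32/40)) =22453/190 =118.17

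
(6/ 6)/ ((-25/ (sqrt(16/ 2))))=-2* sqrt(2)/ 25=-0.11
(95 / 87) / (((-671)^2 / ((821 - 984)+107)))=-5320 / 39170967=-0.00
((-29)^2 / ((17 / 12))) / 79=10092 / 1343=7.51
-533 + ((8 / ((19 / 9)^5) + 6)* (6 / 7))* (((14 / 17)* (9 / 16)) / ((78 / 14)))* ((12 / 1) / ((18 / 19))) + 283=-7039280897 / 28800941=-244.41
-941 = -941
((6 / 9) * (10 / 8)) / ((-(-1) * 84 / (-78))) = -65 / 84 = -0.77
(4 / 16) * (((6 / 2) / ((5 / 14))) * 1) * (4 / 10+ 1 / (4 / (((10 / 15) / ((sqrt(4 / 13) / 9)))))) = 21 / 25+ 63 * sqrt(13) / 40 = 6.52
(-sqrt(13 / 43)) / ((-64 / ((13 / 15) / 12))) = 13 * sqrt(559) / 495360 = 0.00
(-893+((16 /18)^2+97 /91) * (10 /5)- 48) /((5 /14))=-13817498 /5265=-2624.41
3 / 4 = 0.75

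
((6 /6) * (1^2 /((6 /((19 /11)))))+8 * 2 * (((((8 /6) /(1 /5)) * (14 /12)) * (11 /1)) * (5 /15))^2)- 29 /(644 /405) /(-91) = 13013.38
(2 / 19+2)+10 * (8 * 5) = 402.11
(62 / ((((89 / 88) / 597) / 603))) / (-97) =-1964110896 / 8633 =-227511.98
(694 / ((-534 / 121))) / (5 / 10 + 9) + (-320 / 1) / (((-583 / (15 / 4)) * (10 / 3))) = -47130562 / 2957559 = -15.94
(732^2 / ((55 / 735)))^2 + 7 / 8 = 49632823360899919 / 968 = 51273577852169.34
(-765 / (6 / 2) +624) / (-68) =-369 / 68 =-5.43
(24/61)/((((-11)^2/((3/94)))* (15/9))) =108/1734535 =0.00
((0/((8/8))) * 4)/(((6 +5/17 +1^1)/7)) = 0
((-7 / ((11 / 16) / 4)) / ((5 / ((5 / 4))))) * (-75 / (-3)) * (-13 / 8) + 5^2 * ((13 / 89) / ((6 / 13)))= 2476175 / 5874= 421.55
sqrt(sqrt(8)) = 2^(3 / 4) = 1.68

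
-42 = -42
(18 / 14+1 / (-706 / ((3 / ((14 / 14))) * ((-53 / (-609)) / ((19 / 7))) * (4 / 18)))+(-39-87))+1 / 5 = -7628798521 / 61268445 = -124.51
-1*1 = -1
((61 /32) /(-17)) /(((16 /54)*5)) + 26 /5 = 22301 /4352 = 5.12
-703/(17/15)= -10545/17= -620.29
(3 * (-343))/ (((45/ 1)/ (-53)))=18179/ 15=1211.93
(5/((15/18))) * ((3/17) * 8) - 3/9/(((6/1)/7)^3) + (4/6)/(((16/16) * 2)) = 8.27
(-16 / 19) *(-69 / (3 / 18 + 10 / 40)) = 13248 / 95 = 139.45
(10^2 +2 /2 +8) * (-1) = -109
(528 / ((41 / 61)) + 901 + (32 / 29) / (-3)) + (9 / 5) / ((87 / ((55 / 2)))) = 12033361 / 7134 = 1686.76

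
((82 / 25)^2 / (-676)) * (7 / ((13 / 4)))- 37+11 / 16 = -798538713 / 21970000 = -36.35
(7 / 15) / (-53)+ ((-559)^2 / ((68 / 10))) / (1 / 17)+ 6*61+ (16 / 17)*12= 21126101597 / 27030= 781579.79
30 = 30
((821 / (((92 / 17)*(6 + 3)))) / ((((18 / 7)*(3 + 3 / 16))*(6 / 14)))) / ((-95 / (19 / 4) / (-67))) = 2695343 / 167670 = 16.08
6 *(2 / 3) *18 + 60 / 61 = 4452 / 61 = 72.98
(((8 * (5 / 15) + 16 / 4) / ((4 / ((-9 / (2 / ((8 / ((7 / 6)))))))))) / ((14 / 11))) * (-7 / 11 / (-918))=-10 / 357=-0.03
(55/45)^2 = 1.49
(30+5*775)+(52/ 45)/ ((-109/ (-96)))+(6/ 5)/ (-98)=62585926/ 16023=3906.01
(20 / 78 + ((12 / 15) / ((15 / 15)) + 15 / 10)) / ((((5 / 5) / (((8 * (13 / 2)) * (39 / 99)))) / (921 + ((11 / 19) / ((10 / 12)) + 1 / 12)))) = 13619768747 / 282150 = 48271.38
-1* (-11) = 11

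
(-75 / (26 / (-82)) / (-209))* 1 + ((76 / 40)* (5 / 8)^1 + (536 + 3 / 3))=23346887 / 43472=537.06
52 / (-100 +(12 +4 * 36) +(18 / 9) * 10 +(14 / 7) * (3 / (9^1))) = 78 / 115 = 0.68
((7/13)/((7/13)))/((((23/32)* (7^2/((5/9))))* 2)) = 80/10143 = 0.01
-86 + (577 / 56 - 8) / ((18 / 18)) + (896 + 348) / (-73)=-411815 / 4088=-100.74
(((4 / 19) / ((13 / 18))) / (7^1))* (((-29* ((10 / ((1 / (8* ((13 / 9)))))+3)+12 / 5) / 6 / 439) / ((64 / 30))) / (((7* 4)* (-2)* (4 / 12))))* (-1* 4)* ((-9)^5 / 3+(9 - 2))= 2329348179 / 21252868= 109.60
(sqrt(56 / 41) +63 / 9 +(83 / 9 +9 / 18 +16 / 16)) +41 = 59.89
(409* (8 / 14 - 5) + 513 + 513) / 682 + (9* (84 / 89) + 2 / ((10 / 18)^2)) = 146829307 / 10622150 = 13.82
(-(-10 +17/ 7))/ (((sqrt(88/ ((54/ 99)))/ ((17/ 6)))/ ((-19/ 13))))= -17119 * sqrt(3)/ 12012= -2.47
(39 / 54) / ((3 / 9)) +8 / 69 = 105 / 46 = 2.28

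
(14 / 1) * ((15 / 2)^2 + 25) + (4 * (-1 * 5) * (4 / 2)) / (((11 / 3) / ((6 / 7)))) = 173735 / 154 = 1128.15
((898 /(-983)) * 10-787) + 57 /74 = -57856443 /72742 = -795.37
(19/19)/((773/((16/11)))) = 16/8503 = 0.00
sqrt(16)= 4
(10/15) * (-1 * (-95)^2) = -18050/3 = -6016.67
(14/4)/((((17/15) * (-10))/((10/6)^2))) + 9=1661/204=8.14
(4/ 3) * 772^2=2383936/ 3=794645.33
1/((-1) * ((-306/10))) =5/153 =0.03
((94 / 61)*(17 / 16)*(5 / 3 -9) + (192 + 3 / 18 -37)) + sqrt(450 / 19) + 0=15*sqrt(38) / 19 + 34931 / 244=148.03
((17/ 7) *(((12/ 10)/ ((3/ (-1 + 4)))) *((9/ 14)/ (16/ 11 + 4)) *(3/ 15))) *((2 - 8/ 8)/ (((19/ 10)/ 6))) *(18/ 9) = 10098/ 23275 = 0.43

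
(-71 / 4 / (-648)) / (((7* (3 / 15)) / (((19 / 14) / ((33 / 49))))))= 6745 / 171072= 0.04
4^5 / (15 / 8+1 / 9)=73728 / 143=515.58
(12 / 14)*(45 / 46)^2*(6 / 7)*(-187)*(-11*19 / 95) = 7497765 / 25921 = 289.25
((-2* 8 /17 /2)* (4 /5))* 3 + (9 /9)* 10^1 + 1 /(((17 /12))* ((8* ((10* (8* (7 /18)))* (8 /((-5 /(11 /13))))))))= 7429669 /837760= 8.87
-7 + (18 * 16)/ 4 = 65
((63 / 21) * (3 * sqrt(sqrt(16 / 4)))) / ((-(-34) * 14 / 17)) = 9 * sqrt(2) / 28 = 0.45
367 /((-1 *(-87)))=367 /87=4.22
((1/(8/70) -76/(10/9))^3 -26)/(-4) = 1698144057/32000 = 53067.00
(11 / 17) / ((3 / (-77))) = -847 / 51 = -16.61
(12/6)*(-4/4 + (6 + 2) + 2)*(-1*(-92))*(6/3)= 3312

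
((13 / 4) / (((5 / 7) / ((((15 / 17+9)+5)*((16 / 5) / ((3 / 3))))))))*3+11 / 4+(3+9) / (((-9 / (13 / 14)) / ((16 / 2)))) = 22951759 / 35700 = 642.91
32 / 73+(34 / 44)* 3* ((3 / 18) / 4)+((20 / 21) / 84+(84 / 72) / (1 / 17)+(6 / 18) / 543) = 6966915839 / 341846736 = 20.38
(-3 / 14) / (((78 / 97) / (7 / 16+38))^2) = -1186239675 / 2422784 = -489.62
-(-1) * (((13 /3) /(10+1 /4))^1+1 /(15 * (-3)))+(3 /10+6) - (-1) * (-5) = 1255 /738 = 1.70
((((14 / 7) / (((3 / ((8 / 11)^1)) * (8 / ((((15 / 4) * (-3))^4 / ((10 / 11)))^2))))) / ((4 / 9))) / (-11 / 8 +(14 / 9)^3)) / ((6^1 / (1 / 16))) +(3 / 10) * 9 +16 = 26970830135843671 / 146098094080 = 184607.68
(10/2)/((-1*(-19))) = 5/19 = 0.26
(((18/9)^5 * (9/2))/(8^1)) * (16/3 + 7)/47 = 222/47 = 4.72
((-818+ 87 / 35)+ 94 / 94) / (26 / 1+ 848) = -14254 / 15295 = -0.93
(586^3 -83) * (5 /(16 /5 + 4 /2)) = 5030749325 /26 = 193490358.65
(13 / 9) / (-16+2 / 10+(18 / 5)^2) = -0.51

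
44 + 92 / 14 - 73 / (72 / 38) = 12.04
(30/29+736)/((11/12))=256488/319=804.04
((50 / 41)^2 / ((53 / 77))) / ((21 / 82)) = 55000 / 6519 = 8.44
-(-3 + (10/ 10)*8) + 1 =-4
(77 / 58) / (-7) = -11 / 58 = -0.19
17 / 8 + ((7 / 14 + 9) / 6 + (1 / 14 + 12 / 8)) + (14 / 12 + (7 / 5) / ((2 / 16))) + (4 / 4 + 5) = 6621 / 280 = 23.65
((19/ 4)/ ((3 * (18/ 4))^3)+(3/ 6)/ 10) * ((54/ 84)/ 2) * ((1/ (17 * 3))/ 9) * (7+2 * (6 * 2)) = 633733/ 562146480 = 0.00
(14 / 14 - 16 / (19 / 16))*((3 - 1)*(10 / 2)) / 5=-474 / 19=-24.95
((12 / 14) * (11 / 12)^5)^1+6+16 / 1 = 6547739 / 290304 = 22.55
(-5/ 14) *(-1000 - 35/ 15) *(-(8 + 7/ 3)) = -466085/ 126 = -3699.09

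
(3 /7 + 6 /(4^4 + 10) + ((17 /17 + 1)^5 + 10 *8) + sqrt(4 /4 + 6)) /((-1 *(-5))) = sqrt(7) /5 + 14956 /665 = 23.02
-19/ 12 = -1.58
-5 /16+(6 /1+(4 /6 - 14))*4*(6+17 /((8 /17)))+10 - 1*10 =-59327 /48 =-1235.98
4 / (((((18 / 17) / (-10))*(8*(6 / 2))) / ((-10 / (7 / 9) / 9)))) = 425 / 189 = 2.25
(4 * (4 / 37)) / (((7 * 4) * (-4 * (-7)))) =1 / 1813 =0.00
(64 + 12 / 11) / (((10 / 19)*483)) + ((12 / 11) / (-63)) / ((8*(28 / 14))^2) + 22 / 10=278371 / 113344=2.46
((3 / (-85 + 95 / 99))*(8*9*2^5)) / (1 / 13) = -1069.20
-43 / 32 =-1.34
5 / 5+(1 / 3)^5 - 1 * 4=-728 / 243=-3.00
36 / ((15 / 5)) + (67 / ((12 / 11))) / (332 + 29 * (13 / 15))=23711 / 1948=12.17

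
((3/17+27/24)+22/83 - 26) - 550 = -6484205/11288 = -574.43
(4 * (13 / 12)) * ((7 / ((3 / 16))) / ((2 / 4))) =2912 / 9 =323.56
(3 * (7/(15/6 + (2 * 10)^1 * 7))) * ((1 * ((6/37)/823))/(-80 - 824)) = -21/653782970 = -0.00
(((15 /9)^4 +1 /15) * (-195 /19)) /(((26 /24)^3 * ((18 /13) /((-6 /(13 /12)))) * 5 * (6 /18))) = 2420736 /16055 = 150.78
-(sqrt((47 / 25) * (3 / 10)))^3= -141 * sqrt(1410) / 12500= -0.42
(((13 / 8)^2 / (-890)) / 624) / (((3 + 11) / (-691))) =8983 / 38277120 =0.00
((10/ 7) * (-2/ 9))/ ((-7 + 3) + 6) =-10/ 63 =-0.16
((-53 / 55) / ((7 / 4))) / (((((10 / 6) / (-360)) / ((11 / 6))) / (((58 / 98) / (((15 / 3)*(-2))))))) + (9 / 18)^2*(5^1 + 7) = -9.91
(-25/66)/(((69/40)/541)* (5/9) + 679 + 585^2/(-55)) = 54100/791712131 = 0.00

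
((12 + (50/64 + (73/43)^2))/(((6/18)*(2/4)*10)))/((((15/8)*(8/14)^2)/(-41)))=-1861878921/2958400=-629.35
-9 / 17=-0.53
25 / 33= 0.76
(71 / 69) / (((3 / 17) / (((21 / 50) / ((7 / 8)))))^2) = 7.61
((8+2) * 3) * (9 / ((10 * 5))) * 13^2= 4563 / 5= 912.60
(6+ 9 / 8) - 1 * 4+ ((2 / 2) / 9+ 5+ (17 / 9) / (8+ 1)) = 5473 / 648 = 8.45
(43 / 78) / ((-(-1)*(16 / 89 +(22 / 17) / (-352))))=520472 / 166257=3.13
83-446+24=-339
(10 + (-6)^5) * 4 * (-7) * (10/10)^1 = 217448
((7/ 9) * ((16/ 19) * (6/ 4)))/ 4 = 14/ 57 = 0.25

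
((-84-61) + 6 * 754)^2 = 19175641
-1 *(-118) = 118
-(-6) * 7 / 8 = 21 / 4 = 5.25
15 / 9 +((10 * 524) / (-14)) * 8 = -62845 / 21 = -2992.62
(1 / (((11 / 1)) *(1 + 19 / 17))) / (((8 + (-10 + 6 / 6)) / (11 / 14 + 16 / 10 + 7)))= -1241 / 3080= -0.40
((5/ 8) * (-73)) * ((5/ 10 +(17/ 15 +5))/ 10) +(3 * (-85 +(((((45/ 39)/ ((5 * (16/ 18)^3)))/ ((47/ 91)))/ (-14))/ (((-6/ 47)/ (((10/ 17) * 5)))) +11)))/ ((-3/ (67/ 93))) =180455617/ 8094720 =22.29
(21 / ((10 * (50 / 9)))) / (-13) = -189 / 6500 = -0.03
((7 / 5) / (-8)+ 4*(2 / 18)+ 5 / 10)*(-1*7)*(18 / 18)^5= -1939 / 360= -5.39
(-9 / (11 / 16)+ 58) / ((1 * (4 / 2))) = 22.45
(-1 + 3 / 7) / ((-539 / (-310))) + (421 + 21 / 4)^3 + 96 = 18700813181077 / 241472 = 77445058.56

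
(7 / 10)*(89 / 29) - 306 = -88117 / 290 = -303.85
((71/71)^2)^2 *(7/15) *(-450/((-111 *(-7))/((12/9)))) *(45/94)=-300/1739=-0.17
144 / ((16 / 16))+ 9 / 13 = 1881 / 13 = 144.69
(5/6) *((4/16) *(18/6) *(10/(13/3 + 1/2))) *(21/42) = 75/116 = 0.65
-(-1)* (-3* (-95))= 285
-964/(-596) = 1.62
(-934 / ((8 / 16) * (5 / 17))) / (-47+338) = -31756 / 1455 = -21.83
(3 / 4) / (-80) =-3 / 320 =-0.01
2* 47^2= 4418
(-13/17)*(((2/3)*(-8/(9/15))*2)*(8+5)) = 27040/153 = 176.73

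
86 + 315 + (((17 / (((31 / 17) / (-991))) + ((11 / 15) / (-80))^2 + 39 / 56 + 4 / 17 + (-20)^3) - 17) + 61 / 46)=-2059023224873513 / 122179680000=-16852.42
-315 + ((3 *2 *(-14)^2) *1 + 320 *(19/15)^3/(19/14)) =1340.19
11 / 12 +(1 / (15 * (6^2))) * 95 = 59 / 54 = 1.09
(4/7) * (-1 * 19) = -76/7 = -10.86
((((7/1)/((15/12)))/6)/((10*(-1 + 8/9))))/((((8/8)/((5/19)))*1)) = -0.22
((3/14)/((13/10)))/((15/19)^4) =130321/307125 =0.42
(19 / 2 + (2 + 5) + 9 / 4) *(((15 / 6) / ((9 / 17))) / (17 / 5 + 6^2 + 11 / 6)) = 10625 / 4948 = 2.15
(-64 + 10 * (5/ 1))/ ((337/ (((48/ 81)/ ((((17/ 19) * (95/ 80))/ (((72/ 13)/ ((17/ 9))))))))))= -86016/ 1266109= -0.07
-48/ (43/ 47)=-2256/ 43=-52.47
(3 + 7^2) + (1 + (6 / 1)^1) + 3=62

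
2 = 2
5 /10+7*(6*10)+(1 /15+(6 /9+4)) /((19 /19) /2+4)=113819 /270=421.55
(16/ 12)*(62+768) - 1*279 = 827.67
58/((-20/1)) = -29/10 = -2.90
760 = 760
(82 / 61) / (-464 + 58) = -0.00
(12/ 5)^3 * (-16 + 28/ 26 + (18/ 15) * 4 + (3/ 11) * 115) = 26243136/ 89375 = 293.63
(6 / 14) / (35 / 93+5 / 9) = 837 / 1820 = 0.46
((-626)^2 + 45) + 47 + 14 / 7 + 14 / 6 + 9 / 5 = 391974.13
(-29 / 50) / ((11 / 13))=-0.69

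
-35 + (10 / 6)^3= -820 / 27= -30.37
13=13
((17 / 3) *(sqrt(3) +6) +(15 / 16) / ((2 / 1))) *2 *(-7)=-7721 / 16 - 238 *sqrt(3) / 3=-619.97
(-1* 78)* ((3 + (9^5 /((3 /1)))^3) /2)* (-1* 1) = 297398301914610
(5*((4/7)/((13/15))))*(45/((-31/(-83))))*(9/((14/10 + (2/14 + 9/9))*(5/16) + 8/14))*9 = 161352000/6851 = 23551.60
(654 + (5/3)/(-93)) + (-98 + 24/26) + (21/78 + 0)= 4041743/7254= 557.17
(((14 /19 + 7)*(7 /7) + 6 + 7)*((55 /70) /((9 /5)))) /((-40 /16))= -4334 /1197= -3.62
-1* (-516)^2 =-266256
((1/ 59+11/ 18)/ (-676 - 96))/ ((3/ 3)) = -667/ 819864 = -0.00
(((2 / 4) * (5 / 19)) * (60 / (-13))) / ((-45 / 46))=460 / 741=0.62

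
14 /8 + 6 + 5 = 51 /4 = 12.75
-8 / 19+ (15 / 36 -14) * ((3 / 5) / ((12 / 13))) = -42181 / 4560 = -9.25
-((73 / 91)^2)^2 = -28398241 / 68574961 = -0.41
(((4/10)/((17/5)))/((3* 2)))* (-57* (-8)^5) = 622592/17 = 36623.06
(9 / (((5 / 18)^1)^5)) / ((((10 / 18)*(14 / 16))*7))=1224440064 / 765625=1599.27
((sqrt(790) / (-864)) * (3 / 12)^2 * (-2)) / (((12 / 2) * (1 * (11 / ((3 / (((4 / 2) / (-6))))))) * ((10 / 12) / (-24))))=sqrt(790) / 1760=0.02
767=767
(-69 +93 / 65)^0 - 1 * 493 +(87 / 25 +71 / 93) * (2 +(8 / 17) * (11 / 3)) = -11292872 / 23715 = -476.19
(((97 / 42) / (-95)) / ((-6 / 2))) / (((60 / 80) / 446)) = 86524 / 17955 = 4.82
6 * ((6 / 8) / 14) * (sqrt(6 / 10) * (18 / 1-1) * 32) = 1224 * sqrt(15) / 35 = 135.44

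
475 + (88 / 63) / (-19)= 568487 / 1197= 474.93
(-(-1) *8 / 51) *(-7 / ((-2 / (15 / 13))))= 0.63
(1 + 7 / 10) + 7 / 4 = 69 / 20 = 3.45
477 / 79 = 6.04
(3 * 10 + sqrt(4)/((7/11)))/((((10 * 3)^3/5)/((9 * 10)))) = 58/105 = 0.55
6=6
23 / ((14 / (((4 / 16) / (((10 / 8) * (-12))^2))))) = 0.00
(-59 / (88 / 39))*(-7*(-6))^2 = -1014741 / 22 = -46124.59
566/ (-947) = -566/ 947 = -0.60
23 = 23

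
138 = 138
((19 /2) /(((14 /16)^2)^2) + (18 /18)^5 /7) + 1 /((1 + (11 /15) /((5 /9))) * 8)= 18274345 /1114064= 16.40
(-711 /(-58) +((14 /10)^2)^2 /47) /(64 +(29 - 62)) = 21024883 /52816250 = 0.40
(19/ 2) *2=19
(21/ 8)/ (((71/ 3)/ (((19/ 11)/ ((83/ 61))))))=73017/ 518584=0.14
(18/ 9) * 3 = 6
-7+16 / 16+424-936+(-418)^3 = -73035150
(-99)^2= 9801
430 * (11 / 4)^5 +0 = 34625965 / 512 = 67628.84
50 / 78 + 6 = 259 / 39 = 6.64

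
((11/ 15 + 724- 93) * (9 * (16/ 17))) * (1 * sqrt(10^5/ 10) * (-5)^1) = -45484800/ 17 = -2675576.47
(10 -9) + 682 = 683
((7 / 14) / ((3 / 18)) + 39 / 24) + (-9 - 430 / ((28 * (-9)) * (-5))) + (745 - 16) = 365039 / 504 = 724.28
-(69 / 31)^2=-4761 / 961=-4.95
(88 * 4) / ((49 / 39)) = 13728 / 49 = 280.16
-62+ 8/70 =-2166/35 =-61.89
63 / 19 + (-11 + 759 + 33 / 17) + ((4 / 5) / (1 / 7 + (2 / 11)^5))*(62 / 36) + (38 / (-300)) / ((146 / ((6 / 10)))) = 522186252323261 / 684486580500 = 762.89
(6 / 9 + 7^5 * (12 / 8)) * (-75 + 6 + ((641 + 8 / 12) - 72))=12622390.78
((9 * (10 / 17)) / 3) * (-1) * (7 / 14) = -15 / 17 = -0.88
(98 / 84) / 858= 7 / 5148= 0.00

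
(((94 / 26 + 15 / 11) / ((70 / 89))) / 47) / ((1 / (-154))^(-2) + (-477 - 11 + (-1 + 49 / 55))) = 15842 / 2732006459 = 0.00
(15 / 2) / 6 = 1.25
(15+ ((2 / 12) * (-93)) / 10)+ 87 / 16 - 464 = -35609 / 80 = -445.11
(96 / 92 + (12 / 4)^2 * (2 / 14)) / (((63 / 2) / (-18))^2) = 6000 / 7889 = 0.76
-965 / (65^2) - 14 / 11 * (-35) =411927 / 9295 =44.32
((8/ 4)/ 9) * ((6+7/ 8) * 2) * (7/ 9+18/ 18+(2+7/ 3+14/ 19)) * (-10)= -322025/ 1539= -209.24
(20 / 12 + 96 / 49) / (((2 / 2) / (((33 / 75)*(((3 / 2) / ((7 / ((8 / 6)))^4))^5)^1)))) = 201451146051584 / 4207624395956983297290933225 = 0.00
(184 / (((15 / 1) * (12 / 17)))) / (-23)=-34 / 45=-0.76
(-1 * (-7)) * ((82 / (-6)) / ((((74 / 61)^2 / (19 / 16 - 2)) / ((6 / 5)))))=13883051 / 219040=63.38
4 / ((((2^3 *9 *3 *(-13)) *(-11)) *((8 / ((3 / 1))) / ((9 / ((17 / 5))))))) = 5 / 38896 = 0.00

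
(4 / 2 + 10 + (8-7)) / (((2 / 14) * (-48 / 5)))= -455 / 48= -9.48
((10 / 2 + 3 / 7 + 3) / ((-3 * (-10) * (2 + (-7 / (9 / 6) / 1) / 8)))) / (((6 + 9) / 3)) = 118 / 2975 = 0.04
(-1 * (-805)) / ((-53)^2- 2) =115 / 401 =0.29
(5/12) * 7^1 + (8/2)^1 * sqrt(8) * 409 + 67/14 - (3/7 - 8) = 1283/84 + 3272 * sqrt(2) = 4642.58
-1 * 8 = -8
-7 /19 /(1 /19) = -7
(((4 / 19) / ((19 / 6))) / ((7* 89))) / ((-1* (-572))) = 6 / 32161129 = 0.00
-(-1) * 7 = 7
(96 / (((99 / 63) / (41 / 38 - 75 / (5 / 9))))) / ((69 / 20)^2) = -227987200 / 331683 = -687.36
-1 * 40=-40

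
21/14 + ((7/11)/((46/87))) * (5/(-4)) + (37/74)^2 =497/2024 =0.25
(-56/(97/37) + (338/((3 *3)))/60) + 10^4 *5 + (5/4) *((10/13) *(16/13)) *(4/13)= 49979.63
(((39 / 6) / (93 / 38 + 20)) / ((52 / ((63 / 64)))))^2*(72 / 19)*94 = 31898853 / 2980286464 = 0.01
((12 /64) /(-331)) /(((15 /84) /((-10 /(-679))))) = -3 /64214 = -0.00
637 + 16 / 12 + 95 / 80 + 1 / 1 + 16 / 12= 30809 / 48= 641.85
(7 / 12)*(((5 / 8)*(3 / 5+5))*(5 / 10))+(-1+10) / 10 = 461 / 240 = 1.92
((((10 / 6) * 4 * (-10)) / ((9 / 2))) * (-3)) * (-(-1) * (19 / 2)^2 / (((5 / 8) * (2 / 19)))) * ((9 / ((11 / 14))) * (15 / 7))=16461600 / 11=1496509.09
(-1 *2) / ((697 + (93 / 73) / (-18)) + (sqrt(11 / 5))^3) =-33425422500 / 11647321533761 + 21102840 *sqrt(55) / 11647321533761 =-0.00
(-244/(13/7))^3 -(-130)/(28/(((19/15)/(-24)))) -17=-5022586597747/2214576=-2267967.59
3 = 3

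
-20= -20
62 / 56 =31 / 28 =1.11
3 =3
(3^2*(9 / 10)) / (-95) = -81 / 950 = -0.09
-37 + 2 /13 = -479 /13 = -36.85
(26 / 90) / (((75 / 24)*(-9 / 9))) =-104 / 1125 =-0.09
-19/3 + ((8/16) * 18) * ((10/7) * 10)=2567/21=122.24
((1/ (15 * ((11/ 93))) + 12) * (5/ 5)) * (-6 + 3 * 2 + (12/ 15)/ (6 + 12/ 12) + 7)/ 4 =172059/ 7700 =22.35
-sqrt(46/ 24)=-sqrt(69)/ 6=-1.38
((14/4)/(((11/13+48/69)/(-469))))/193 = -981617/177946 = -5.52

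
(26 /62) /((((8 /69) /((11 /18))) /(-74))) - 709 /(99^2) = -397746863 /2430648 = -163.64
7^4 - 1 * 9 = 2392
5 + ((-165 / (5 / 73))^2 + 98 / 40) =116065769 / 20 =5803288.45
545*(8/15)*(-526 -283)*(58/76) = -10228996/57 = -179456.07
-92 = -92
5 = 5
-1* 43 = -43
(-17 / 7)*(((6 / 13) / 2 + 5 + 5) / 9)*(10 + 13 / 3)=-13889 / 351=-39.57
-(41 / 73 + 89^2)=-578274 / 73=-7921.56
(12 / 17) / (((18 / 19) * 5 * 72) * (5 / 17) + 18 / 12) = 152 / 21923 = 0.01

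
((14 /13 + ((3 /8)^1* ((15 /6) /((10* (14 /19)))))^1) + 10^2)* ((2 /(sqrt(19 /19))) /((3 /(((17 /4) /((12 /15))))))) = 16700035 /46592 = 358.43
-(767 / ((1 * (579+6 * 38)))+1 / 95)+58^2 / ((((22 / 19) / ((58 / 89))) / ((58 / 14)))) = 4120496163524 / 525385245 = 7842.81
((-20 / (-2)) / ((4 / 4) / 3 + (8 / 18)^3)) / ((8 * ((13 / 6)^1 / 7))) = 76545 / 7982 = 9.59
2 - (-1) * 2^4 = 18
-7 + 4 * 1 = -3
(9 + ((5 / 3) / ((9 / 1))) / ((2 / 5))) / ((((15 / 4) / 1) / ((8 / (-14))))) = -1.44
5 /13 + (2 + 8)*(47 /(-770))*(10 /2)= -2670 /1001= -2.67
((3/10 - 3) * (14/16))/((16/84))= -3969/320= -12.40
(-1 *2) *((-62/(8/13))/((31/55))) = 715/2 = 357.50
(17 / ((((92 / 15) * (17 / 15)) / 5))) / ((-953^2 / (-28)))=7875 / 20888807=0.00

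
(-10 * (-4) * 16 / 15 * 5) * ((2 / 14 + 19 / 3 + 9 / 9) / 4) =25120 / 63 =398.73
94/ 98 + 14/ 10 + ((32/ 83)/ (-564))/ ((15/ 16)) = 2.36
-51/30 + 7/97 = -1579/970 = -1.63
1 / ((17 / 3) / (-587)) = -1761 / 17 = -103.59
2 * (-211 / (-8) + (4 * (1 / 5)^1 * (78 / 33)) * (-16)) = -1707 / 220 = -7.76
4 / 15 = 0.27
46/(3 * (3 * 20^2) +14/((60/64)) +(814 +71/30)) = 460/44313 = 0.01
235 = 235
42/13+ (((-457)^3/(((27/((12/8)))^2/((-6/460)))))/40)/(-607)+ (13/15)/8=24939453731/7840497600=3.18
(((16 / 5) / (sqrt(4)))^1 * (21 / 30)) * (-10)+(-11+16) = -31 / 5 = -6.20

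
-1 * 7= -7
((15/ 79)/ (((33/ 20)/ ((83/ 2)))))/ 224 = 2075/ 97328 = 0.02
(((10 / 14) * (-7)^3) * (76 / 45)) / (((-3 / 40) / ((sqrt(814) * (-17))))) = -2532320 * sqrt(814) / 27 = -2675882.40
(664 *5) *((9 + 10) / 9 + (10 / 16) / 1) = 81755 / 9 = 9083.89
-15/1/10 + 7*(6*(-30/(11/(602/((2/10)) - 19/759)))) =-1919047989/5566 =-344780.45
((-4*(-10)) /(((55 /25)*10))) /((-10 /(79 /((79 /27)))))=-54 /11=-4.91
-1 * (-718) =718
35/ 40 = 7/ 8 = 0.88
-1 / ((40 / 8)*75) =-1 / 375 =-0.00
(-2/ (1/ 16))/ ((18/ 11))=-176/ 9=-19.56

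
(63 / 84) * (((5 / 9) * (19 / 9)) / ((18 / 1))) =95 / 1944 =0.05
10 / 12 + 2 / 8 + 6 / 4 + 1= 43 / 12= 3.58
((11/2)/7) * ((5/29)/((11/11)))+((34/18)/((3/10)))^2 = 11773495/295974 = 39.78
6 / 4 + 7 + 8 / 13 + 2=289 / 26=11.12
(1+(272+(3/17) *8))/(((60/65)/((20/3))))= 101075/51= 1981.86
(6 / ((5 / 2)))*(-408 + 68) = -816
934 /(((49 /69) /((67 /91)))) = 4317882 /4459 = 968.35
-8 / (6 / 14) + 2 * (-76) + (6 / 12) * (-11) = -1057 / 6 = -176.17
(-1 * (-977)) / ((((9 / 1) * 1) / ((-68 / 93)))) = -66436 / 837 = -79.37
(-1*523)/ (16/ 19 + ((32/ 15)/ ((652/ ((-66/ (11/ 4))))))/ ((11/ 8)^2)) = -979937255/ 1500016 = -653.28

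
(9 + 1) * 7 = 70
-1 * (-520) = 520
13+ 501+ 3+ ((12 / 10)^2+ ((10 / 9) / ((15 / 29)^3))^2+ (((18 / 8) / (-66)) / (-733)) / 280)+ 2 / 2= 77841805817605391 / 133311384360000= 583.91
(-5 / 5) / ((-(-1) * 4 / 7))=-7 / 4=-1.75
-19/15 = -1.27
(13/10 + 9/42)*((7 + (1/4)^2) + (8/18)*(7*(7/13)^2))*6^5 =110945430/1183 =93783.12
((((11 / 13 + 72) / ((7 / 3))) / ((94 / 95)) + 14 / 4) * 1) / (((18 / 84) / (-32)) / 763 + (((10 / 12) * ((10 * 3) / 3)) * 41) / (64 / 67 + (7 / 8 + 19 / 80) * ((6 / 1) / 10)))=955115891542848 / 5737231886933989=0.17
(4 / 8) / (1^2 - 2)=-1 / 2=-0.50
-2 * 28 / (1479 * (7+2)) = -56 / 13311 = -0.00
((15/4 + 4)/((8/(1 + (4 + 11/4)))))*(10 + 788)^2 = 152992161/32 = 4781005.03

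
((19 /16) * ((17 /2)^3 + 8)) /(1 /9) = 851067 /128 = 6648.96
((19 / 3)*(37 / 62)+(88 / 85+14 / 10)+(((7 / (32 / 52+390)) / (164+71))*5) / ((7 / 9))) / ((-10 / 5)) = -5863113733 / 1886654730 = -3.11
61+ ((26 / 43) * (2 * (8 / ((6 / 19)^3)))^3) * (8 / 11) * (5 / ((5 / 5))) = 2684762213434879 / 9310059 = 288372201.88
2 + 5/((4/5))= 33/4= 8.25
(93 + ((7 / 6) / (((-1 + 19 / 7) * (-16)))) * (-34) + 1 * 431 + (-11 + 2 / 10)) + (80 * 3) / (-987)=487407149 / 947520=514.40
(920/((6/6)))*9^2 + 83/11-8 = 819715/11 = 74519.55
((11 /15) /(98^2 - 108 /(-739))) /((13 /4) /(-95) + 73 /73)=14041 /177597906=0.00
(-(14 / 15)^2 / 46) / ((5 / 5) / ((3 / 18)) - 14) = 49 / 20700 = 0.00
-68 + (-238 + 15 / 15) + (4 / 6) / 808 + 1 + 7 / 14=-367841 / 1212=-303.50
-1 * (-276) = 276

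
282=282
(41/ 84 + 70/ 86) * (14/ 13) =4703/ 3354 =1.40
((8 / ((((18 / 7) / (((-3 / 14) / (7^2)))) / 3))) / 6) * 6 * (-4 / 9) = 8 / 441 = 0.02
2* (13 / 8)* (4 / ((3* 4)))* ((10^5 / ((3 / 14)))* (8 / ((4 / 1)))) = 1011111.11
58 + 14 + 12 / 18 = 218 / 3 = 72.67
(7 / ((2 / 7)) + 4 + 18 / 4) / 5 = 33 / 5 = 6.60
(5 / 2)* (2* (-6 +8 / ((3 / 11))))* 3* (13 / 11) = 4550 / 11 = 413.64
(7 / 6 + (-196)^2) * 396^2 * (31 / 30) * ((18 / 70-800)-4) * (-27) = 3377357561434428 / 25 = 135094302457377.12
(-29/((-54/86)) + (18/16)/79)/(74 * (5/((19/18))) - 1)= 14978593/113322024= 0.13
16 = 16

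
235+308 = 543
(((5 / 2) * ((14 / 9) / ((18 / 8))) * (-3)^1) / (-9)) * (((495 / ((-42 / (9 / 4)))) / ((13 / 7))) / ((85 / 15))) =-1925 / 1326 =-1.45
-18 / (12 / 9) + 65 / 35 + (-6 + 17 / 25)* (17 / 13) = -18.60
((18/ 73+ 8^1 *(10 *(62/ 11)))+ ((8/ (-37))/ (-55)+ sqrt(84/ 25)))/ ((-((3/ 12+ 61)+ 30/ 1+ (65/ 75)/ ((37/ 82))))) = -804264168/ 166091717 - 888 *sqrt(21)/ 206839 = -4.86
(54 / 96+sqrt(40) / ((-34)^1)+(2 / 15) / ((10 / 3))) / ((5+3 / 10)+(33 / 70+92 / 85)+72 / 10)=28679 / 668960 - 35 * sqrt(10) / 8362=0.03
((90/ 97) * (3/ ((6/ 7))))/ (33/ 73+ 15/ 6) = 45990/ 41807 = 1.10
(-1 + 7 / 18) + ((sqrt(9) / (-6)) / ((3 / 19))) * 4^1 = -239 / 18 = -13.28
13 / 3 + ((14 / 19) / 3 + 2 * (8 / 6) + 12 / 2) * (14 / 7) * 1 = 421 / 19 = 22.16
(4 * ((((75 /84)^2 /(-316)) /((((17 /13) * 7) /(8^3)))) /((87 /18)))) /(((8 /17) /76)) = -14820000 /785813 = -18.86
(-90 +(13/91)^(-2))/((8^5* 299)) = -41/9797632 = -0.00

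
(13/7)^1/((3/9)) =39/7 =5.57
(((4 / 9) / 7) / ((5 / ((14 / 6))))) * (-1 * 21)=-28 / 45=-0.62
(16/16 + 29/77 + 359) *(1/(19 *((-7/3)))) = -8.13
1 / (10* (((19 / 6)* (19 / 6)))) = 18 / 1805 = 0.01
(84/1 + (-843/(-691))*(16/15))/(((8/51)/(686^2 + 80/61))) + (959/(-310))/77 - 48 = 36783027607432837/143734910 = 255908794.93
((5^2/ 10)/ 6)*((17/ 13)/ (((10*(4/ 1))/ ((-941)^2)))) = 12061.84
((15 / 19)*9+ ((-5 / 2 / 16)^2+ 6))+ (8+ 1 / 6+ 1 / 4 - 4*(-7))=2891921 / 58368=49.55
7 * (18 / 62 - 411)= -89124 / 31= -2874.97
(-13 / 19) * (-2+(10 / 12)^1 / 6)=871 / 684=1.27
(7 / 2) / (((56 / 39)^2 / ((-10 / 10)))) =-1.70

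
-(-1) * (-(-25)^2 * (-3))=1875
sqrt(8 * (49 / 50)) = 2.80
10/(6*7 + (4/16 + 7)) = 40/197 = 0.20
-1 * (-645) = 645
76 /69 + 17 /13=2161 /897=2.41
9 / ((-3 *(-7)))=3 / 7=0.43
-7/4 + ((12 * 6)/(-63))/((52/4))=-669/364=-1.84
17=17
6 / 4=3 / 2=1.50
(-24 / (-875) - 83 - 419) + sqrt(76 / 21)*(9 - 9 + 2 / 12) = -439226 / 875 + sqrt(399) / 63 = -501.66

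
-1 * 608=-608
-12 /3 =-4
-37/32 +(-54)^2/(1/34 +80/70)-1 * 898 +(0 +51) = 1626213/992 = 1639.33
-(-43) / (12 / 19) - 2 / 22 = 8975 / 132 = 67.99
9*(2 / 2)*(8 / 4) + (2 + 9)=29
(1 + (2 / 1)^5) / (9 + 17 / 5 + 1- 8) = 55 / 9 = 6.11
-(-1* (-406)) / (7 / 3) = -174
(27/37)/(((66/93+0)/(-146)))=-61101/407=-150.13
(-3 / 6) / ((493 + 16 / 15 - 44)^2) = -225 / 91152002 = -0.00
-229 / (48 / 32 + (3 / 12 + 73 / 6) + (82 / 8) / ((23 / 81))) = -15801 / 3451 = -4.58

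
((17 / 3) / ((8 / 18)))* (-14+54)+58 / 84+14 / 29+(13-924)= -486989 / 1218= -399.83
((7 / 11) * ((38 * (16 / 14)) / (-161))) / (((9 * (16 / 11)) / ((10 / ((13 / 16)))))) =-3040 / 18837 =-0.16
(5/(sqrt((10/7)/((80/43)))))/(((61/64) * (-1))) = -640 * sqrt(602)/2623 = -5.99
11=11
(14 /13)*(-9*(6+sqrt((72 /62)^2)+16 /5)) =-100.42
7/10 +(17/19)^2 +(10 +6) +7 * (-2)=3.50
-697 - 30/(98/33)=-34648/49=-707.10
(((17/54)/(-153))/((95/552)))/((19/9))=-92/16245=-0.01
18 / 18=1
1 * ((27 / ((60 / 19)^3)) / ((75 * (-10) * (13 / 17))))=-116603 / 78000000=-0.00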